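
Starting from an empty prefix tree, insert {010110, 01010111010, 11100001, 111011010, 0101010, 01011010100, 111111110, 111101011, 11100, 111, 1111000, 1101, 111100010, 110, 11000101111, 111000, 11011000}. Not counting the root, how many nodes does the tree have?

61

Insert word by word; a character creates a node only if that edge doesn't already exist:
  "010110" → 6 new (0, 1, 0, 1, 1, 0)
  "01010111010" → prefix "0101" already present; 7 new (0, 1, 1, 1, 0, 1, 0)
  "11100001" → 8 new (1, 1, 1, 0, 0, 0, 0, 1)
  "111011010" → prefix "1110" already present; 5 new (1, 1, 0, 1, 0)
  "0101010" → prefix "010101" already present; 1 new (0)
  "01011010100" → prefix "010110" already present; 5 new (1, 0, 1, 0, 0)
  "111111110" → prefix "111" already present; 6 new (1, 1, 1, 1, 1, 0)
  "111101011" → prefix "1111" already present; 5 new (0, 1, 0, 1, 1)
  "11100" → prefix "11100" already present; 0 new (none)
  "111" → prefix "111" already present; 0 new (none)
  "1111000" → prefix "11110" already present; 2 new (0, 0)
  "1101" → prefix "11" already present; 2 new (0, 1)
  "111100010" → prefix "1111000" already present; 2 new (1, 0)
  "110" → prefix "110" already present; 0 new (none)
  "11000101111" → prefix "110" already present; 8 new (0, 0, 1, 0, 1, 1, 1, 1)
  "111000" → prefix "111000" already present; 0 new (none)
  "11011000" → prefix "1101" already present; 4 new (1, 0, 0, 0)
Total nodes = 6 + 7 + 8 + 5 + 1 + 5 + 6 + 5 + 0 + 0 + 2 + 2 + 2 + 0 + 8 + 0 + 4 = 61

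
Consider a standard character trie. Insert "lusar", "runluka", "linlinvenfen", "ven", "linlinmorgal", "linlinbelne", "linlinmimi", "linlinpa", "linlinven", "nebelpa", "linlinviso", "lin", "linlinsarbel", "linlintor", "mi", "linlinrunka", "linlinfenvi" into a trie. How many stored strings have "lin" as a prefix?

12

Traverse to the node for "lin", then collect every word in that subtree.
Matches: "lin", "linlinbelne", "linlinfenvi", "linlinmimi", "linlinmorgal", "linlinpa", "linlinrunka", "linlinsarbel", "linlintor", "linlinven", "linlinvenfen", "linlinviso"
Count: 12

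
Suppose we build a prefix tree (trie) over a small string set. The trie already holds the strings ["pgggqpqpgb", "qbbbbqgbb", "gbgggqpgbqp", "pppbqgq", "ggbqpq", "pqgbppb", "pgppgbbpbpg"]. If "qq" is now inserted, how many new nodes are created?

1

"q" is already a path in the trie; the remaining "q" must be added.
New nodes needed: |"qq"| − 1 = 2 − 1 = 1.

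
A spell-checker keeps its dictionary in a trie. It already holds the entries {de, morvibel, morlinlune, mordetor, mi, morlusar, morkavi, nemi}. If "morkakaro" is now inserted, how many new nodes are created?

"morka" is already a path in the trie; the remaining "karo" must be added.
Each of the 4 remaining characters creates one node.

4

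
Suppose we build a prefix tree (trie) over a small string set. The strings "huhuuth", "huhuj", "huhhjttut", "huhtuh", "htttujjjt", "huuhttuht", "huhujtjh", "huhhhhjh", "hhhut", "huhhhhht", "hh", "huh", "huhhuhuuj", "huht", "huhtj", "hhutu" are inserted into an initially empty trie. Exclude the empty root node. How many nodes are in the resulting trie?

For each word, the new-node count is its length minus the longest prefix already in the trie:
  "huhuuth" → 7 new (h, u, h, u, u, t, h)
  "huhuj" → prefix "huhu" already present; 1 new (j)
  "huhhjttut" → prefix "huh" already present; 6 new (h, j, t, t, u, t)
  "huhtuh" → prefix "huh" already present; 3 new (t, u, h)
  "htttujjjt" → prefix "h" already present; 8 new (t, t, t, u, j, j, j, t)
  "huuhttuht" → prefix "hu" already present; 7 new (u, h, t, t, u, h, t)
  "huhujtjh" → prefix "huhuj" already present; 3 new (t, j, h)
  "huhhhhjh" → prefix "huhh" already present; 4 new (h, h, j, h)
  "hhhut" → prefix "h" already present; 4 new (h, h, u, t)
  "huhhhhht" → prefix "huhhhh" already present; 2 new (h, t)
  "hh" → prefix "hh" already present; 0 new (none)
  "huh" → prefix "huh" already present; 0 new (none)
  "huhhuhuuj" → prefix "huhh" already present; 5 new (u, h, u, u, j)
  "huht" → prefix "huht" already present; 0 new (none)
  "huhtj" → prefix "huht" already present; 1 new (j)
  "hhutu" → prefix "hh" already present; 3 new (u, t, u)
Total nodes = 7 + 1 + 6 + 3 + 8 + 7 + 3 + 4 + 4 + 2 + 0 + 0 + 5 + 0 + 1 + 3 = 54

54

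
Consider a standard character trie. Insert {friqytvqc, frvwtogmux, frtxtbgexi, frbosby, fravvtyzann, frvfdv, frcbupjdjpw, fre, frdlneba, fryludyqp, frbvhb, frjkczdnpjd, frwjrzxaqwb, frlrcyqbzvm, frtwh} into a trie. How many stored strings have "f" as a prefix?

15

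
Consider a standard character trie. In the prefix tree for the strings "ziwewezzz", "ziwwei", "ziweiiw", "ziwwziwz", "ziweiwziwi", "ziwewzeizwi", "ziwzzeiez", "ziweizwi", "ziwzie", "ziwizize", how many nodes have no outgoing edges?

A leaf is a node with no children — equivalently, the end of a word that is not a proper prefix of any other stored word.
Those words: "ziweiiw", "ziweiwziwi", "ziweizwi", "ziwewezzz", "ziwewzeizwi", "ziwizize", "ziwwei", "ziwwziwz", "ziwzie", "ziwzzeiez"
Leaf count: 10

10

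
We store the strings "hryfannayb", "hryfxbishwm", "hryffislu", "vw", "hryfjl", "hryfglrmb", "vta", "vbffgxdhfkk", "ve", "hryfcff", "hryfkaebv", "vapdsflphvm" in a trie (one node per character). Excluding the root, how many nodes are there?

For each word, the new-node count is its length minus the longest prefix already in the trie:
  "hryfannayb" → 10 new (h, r, y, f, a, n, n, a, y, b)
  "hryfxbishwm" → prefix "hryf" already present; 7 new (x, b, i, s, h, w, m)
  "hryffislu" → prefix "hryf" already present; 5 new (f, i, s, l, u)
  "vw" → 2 new (v, w)
  "hryfjl" → prefix "hryf" already present; 2 new (j, l)
  "hryfglrmb" → prefix "hryf" already present; 5 new (g, l, r, m, b)
  "vta" → prefix "v" already present; 2 new (t, a)
  "vbffgxdhfkk" → prefix "v" already present; 10 new (b, f, f, g, x, d, h, f, k, k)
  "ve" → prefix "v" already present; 1 new (e)
  "hryfcff" → prefix "hryf" already present; 3 new (c, f, f)
  "hryfkaebv" → prefix "hryf" already present; 5 new (k, a, e, b, v)
  "vapdsflphvm" → prefix "v" already present; 10 new (a, p, d, s, f, l, p, h, v, m)
Total nodes = 10 + 7 + 5 + 2 + 2 + 5 + 2 + 10 + 1 + 3 + 5 + 10 = 62

62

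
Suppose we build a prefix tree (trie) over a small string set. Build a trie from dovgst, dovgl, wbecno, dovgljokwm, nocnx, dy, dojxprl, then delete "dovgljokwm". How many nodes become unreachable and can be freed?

Walk "dovgljokwm" from the leaf back toward the root, removing each node that no remaining word uses.
The suffix "jokwm" (5 nodes) is used only by "dovgljokwm"; "dovgl" is itself a stored word, so pruning stops there.
Nodes removed: 5

5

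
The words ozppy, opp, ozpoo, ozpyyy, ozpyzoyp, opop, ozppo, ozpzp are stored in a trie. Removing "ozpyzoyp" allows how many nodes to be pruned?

A node on "ozpyzoyp"'s path can go only if nothing else ends at it or branches off below it.
The suffix "zoyp" (4 nodes) is used only by "ozpyzoyp"; the node for "ozpy" still has the child "y", so pruning stops there.
Nodes removed: 4

4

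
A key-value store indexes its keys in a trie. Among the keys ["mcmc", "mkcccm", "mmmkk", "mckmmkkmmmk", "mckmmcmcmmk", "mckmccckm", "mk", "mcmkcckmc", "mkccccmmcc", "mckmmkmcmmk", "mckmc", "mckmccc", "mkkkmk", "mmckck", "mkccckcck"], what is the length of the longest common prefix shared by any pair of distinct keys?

7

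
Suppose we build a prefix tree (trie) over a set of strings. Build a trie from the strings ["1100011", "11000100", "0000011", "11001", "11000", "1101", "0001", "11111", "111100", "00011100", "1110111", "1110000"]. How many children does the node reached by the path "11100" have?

1

The children of the "11100" node are the distinct next characters among strings starting with "11100".
Distinct next characters after "11100": 0.
That node has 1 child edge.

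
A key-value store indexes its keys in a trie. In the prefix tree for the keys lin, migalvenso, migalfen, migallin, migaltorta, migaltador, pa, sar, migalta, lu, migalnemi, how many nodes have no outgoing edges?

Leaves are exactly the stored words that no other stored word extends.
Those words: "lin", "lu", "migalfen", "migallin", "migalnemi", "migaltador", "migaltorta", "migalvenso", "pa", "sar"
Leaf count: 10

10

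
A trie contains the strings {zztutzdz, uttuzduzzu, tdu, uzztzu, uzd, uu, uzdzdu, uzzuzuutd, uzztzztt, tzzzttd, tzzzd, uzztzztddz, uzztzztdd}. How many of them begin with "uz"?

7

Walk to "uz"; the words in its subtree are exactly those with that prefix.
Words under "uz": uzd, uzdzdu, uzztzu, uzztzztdd, uzztzztddz, uzztzztt, uzzuzuutd
Count: 7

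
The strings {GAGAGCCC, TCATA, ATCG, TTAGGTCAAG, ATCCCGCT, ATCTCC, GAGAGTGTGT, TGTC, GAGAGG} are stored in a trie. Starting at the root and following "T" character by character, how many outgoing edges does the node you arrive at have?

Follow the path "T" to its node, then look at its outgoing edges.
Characters that immediately follow "T" among the stored strings: {C, G, T}.
That node has 3 child edges.

3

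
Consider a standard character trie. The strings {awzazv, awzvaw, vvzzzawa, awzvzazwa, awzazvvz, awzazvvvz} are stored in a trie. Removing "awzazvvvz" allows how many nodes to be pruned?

2

Walk "awzazvvvz" from the leaf back toward the root, removing each node that no remaining word uses.
The suffix "vz" (2 nodes) is used only by "awzazvvvz"; the node for "awzazvv" still has the child "z", so pruning stops there.
Nodes removed: 2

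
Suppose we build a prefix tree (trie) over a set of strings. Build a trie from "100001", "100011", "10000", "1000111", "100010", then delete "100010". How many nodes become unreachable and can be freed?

1

After clearing the end-marker at "100010", prune upward until reaching a node still needed by another word.
The suffix "0" (1 node) is used only by "100010"; the node for "10001" still has the child "1", so pruning stops there.
Nodes removed: 1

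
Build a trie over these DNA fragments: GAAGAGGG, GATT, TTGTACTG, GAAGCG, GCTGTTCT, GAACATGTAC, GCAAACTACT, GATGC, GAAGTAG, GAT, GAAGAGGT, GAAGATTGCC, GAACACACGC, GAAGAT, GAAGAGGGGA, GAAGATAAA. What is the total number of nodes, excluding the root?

Insert word by word; a character creates a node only if that edge doesn't already exist:
  "GAAGAGGG" → 8 new (G, A, A, G, A, G, G, G)
  "GATT" → prefix "GA" already present; 2 new (T, T)
  "TTGTACTG" → 8 new (T, T, G, T, A, C, T, G)
  "GAAGCG" → prefix "GAAG" already present; 2 new (C, G)
  "GCTGTTCT" → prefix "G" already present; 7 new (C, T, G, T, T, C, T)
  "GAACATGTAC" → prefix "GAA" already present; 7 new (C, A, T, G, T, A, C)
  "GCAAACTACT" → prefix "GC" already present; 8 new (A, A, A, C, T, A, C, T)
  "GATGC" → prefix "GAT" already present; 2 new (G, C)
  "GAAGTAG" → prefix "GAAG" already present; 3 new (T, A, G)
  "GAT" → prefix "GAT" already present; 0 new (none)
  "GAAGAGGT" → prefix "GAAGAGG" already present; 1 new (T)
  "GAAGATTGCC" → prefix "GAAGA" already present; 5 new (T, T, G, C, C)
  "GAACACACGC" → prefix "GAACA" already present; 5 new (C, A, C, G, C)
  "GAAGAT" → prefix "GAAGAT" already present; 0 new (none)
  "GAAGAGGGGA" → prefix "GAAGAGGG" already present; 2 new (G, A)
  "GAAGATAAA" → prefix "GAAGAT" already present; 3 new (A, A, A)
Total nodes = 8 + 2 + 8 + 2 + 7 + 7 + 8 + 2 + 3 + 0 + 1 + 5 + 5 + 0 + 2 + 3 = 63

63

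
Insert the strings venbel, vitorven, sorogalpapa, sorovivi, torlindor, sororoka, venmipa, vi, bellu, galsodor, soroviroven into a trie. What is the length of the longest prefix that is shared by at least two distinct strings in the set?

Look for the deepest trie node that still has at least two words in its subtree.
"soroviroven" and "sorovivi" agree on "sorovi" (6 characters) before diverging; nothing deeper is shared.
Longest shared-prefix length: 6

6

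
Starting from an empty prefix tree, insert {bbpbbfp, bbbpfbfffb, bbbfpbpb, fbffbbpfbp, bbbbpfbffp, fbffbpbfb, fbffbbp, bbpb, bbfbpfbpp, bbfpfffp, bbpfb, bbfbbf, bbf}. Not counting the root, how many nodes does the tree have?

57

Trace insertions, counting only characters that open a new branch:
  "bbpbbfp" → 7 new (b, b, p, b, b, f, p)
  "bbbpfbfffb" → prefix "bb" already present; 8 new (b, p, f, b, f, f, f, b)
  "bbbfpbpb" → prefix "bbb" already present; 5 new (f, p, b, p, b)
  "fbffbbpfbp" → 10 new (f, b, f, f, b, b, p, f, b, p)
  "bbbbpfbffp" → prefix "bbb" already present; 7 new (b, p, f, b, f, f, p)
  "fbffbpbfb" → prefix "fbffb" already present; 4 new (p, b, f, b)
  "fbffbbp" → prefix "fbffbbp" already present; 0 new (none)
  "bbpb" → prefix "bbpb" already present; 0 new (none)
  "bbfbpfbpp" → prefix "bb" already present; 7 new (f, b, p, f, b, p, p)
  "bbfpfffp" → prefix "bbf" already present; 5 new (p, f, f, f, p)
  "bbpfb" → prefix "bbp" already present; 2 new (f, b)
  "bbfbbf" → prefix "bbfb" already present; 2 new (b, f)
  "bbf" → prefix "bbf" already present; 0 new (none)
Total nodes = 7 + 8 + 5 + 10 + 7 + 4 + 0 + 0 + 7 + 5 + 2 + 2 + 0 = 57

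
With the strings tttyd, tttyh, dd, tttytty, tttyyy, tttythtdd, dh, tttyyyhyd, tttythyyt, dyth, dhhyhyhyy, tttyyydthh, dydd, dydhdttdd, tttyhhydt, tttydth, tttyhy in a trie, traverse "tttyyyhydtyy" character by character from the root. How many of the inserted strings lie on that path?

2

Traverse "tttyyyhydtyy" character by character; count nodes along the way that are marked as word ends.
Prefixes of the query that are stored words: "tttyyy", "tttyyyhyd"
Count: 2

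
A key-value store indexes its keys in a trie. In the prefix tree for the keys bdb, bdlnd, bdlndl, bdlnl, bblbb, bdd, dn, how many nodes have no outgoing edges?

6

A leaf is a node with no children — equivalently, the end of a word that is not a proper prefix of any other stored word.
Those words: "bblbb", "bdb", "bdd", "bdlndl", "bdlnl", "dn"
Leaf count: 6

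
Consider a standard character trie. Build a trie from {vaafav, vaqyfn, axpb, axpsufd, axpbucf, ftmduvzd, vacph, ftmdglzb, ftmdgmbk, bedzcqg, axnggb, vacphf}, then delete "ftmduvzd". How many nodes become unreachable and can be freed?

4

A node on "ftmduvzd"'s path can go only if nothing else ends at it or branches off below it.
The suffix "uvzd" (4 nodes) is used only by "ftmduvzd"; the node for "ftmd" still has the child "g", so pruning stops there.
Nodes removed: 4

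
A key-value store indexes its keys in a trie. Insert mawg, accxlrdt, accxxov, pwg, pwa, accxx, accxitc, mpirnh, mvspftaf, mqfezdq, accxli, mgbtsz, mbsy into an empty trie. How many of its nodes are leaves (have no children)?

A leaf is a node with no children — equivalently, the end of a word that is not a proper prefix of any other stored word.
Those words: "accxitc", "accxli", "accxlrdt", "accxxov", "mawg", "mbsy", "mgbtsz", "mpirnh", "mqfezdq", "mvspftaf", "pwa", "pwg"
Leaf count: 12

12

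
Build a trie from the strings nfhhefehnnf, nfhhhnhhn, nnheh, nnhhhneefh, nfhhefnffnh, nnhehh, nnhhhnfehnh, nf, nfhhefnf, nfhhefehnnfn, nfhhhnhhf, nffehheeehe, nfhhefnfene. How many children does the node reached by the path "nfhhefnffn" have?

1

The children of the "nfhhefnffn" node are the distinct next characters among strings starting with "nfhhefnffn".
Characters that immediately follow "nfhhefnffn" among the stored strings: {h}.
That node has 1 child edge.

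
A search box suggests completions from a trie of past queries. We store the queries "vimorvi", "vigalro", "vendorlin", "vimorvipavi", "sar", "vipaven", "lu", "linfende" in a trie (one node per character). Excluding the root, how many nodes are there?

41

Insert word by word; a character creates a node only if that edge doesn't already exist:
  "vimorvi" → 7 new (v, i, m, o, r, v, i)
  "vigalro" → prefix "vi" already present; 5 new (g, a, l, r, o)
  "vendorlin" → prefix "v" already present; 8 new (e, n, d, o, r, l, i, n)
  "vimorvipavi" → prefix "vimorvi" already present; 4 new (p, a, v, i)
  "sar" → 3 new (s, a, r)
  "vipaven" → prefix "vi" already present; 5 new (p, a, v, e, n)
  "lu" → 2 new (l, u)
  "linfende" → prefix "l" already present; 7 new (i, n, f, e, n, d, e)
Total nodes = 7 + 5 + 8 + 4 + 3 + 5 + 2 + 7 = 41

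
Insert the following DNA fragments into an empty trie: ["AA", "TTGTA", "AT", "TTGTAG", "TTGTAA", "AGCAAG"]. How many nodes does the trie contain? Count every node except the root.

15

Trace insertions, counting only characters that open a new branch:
  "AA" → 2 new (A, A)
  "TTGTA" → 5 new (T, T, G, T, A)
  "AT" → prefix "A" already present; 1 new (T)
  "TTGTAG" → prefix "TTGTA" already present; 1 new (G)
  "TTGTAA" → prefix "TTGTA" already present; 1 new (A)
  "AGCAAG" → prefix "A" already present; 5 new (G, C, A, A, G)
Total nodes = 2 + 5 + 1 + 1 + 1 + 5 = 15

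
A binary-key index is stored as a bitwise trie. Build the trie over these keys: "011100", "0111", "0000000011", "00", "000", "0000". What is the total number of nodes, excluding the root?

15

Count nodes per top-level branch (shared prefixes stored once):
  '0'-branch (00, 000, 0000, 0000000011, 0111, 011100): 15 nodes
Sum: 15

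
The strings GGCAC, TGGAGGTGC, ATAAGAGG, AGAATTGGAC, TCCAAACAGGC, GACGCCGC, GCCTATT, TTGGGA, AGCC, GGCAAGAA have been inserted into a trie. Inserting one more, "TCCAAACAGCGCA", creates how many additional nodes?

Walking "TCCAAACAGCGCA" from the root, the first 9 characters ("TCCAAACAG") follow existing edges; "C" is the first miss.
So 13 − 9 = 4 new nodes.

4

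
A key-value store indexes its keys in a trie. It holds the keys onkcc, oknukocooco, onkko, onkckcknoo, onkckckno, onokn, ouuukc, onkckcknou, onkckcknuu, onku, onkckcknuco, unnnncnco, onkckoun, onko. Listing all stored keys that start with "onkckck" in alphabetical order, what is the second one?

Filter for "onkckck…" and sort: "onkckckno", "onkckcknoo", "onkckcknou", "onkckcknuco", "onkckcknuu"
Position 2: onkckcknoo

onkckcknoo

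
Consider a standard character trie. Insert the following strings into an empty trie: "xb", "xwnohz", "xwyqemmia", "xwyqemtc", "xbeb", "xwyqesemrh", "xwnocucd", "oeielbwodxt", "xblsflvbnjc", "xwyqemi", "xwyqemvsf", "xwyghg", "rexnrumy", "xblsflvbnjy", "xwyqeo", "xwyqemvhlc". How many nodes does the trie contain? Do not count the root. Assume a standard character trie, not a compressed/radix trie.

67

Trace insertions, counting only characters that open a new branch:
  "xb" → 2 new (x, b)
  "xwnohz" → prefix "x" already present; 5 new (w, n, o, h, z)
  "xwyqemmia" → prefix "xw" already present; 7 new (y, q, e, m, m, i, a)
  "xwyqemtc" → prefix "xwyqem" already present; 2 new (t, c)
  "xbeb" → prefix "xb" already present; 2 new (e, b)
  "xwyqesemrh" → prefix "xwyqe" already present; 5 new (s, e, m, r, h)
  "xwnocucd" → prefix "xwno" already present; 4 new (c, u, c, d)
  "oeielbwodxt" → 11 new (o, e, i, e, l, b, w, o, d, x, t)
  "xblsflvbnjc" → prefix "xb" already present; 9 new (l, s, f, l, v, b, n, j, c)
  "xwyqemi" → prefix "xwyqem" already present; 1 new (i)
  "xwyqemvsf" → prefix "xwyqem" already present; 3 new (v, s, f)
  "xwyghg" → prefix "xwy" already present; 3 new (g, h, g)
  "rexnrumy" → 8 new (r, e, x, n, r, u, m, y)
  "xblsflvbnjy" → prefix "xblsflvbnj" already present; 1 new (y)
  "xwyqeo" → prefix "xwyqe" already present; 1 new (o)
  "xwyqemvhlc" → prefix "xwyqemv" already present; 3 new (h, l, c)
Total nodes = 2 + 5 + 7 + 2 + 2 + 5 + 4 + 11 + 9 + 1 + 3 + 3 + 8 + 1 + 1 + 3 = 67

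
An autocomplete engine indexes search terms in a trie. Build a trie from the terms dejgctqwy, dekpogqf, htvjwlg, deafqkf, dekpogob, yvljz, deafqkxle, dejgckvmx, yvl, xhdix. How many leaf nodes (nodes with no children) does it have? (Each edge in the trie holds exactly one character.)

A leaf is a node with no children — equivalently, the end of a word that is not a proper prefix of any other stored word.
Those words: "deafqkf", "deafqkxle", "dejgckvmx", "dejgctqwy", "dekpogob", "dekpogqf", "htvjwlg", "xhdix", "yvljz"
Leaf count: 9

9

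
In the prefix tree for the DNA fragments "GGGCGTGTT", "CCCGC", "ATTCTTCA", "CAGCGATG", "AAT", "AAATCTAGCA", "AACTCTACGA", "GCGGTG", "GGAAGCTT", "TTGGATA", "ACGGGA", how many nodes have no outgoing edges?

11

A leaf is a node with no children — equivalently, the end of a word that is not a proper prefix of any other stored word.
Those words: "AAATCTAGCA", "AACTCTACGA", "AAT", "ACGGGA", "ATTCTTCA", "CAGCGATG", "CCCGC", "GCGGTG", "GGAAGCTT", "GGGCGTGTT", "TTGGATA"
Leaf count: 11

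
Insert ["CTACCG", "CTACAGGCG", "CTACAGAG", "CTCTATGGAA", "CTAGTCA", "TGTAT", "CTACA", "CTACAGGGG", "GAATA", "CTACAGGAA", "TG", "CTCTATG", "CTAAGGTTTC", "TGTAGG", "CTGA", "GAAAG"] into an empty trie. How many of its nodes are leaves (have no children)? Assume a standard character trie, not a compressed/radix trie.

13

Leaves are exactly the stored words that no other stored word extends.
Those words: "CTAAGGTTTC", "CTACAGAG", "CTACAGGAA", "CTACAGGCG", "CTACAGGGG", "CTACCG", "CTAGTCA", "CTCTATGGAA", "CTGA", "GAAAG", "GAATA", "TGTAGG", "TGTAT"
Leaf count: 13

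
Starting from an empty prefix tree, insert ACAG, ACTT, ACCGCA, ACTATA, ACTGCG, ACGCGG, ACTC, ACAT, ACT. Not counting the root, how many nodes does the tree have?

Trie structure (* marks end of a word):
(root)
└─ A
   └─ C
      ├─ A
      │  ├─ G *
      │  └─ T *
      ├─ C
      │  └─ G
      │     └─ C
      │        └─ A *
      ├─ G
      │  └─ C
      │     └─ G
      │        └─ G *
      └─ T *
         ├─ A
         │  └─ T
         │     └─ A *
         ├─ C *
         ├─ G
         │  └─ C
         │     └─ G *
         └─ T *
Counting every labelled node above: 22.

22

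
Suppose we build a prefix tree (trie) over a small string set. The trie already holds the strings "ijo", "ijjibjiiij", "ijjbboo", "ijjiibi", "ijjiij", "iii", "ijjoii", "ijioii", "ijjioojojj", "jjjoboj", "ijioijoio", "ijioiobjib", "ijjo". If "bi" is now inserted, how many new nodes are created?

2

Nothing in the trie begins with "b"; the whole of "bi" is new.
2 − 0 = 2 new nodes.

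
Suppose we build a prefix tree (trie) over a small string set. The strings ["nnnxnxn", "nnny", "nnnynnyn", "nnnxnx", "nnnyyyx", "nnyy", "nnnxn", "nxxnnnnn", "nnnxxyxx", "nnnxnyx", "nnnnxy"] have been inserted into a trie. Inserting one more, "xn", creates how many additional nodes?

2

No existing word starts with "x", so every character of "xn" needs a new node.
2 − 0 = 2 new nodes.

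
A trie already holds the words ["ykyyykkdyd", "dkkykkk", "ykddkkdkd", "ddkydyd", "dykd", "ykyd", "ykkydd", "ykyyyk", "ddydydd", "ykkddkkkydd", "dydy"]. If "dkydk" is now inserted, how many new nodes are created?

3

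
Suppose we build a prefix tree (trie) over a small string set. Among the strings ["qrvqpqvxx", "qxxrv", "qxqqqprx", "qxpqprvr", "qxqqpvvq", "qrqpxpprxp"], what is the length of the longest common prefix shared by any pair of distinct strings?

4

Equivalently: take the maximum, over all pairs, of their longest common prefix length.
"qxqqpvvq" and "qxqqqprx" agree on "qxqq" (4 characters) before diverging; nothing deeper is shared.
Longest shared-prefix length: 4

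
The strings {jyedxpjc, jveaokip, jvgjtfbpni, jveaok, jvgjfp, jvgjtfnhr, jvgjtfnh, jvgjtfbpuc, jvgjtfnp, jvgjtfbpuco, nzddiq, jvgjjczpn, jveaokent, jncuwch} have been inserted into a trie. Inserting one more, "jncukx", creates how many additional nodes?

The longest prefix of "jncukx" already in the trie is "jncu" (length 4).
New nodes needed: |"jncukx"| − 4 = 6 − 4 = 2.

2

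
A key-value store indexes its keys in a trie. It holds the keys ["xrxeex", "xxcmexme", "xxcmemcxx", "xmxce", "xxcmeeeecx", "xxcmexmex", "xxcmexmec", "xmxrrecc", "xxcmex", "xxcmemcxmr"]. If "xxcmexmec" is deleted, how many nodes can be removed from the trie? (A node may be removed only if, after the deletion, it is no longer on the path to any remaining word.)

1

After clearing the end-marker at "xxcmexmec", prune upward until reaching a node still needed by another word.
The suffix "c" (1 node) is used only by "xxcmexmec"; the node for "xxcmexme" still has the child "x", so pruning stops there.
Nodes removed: 1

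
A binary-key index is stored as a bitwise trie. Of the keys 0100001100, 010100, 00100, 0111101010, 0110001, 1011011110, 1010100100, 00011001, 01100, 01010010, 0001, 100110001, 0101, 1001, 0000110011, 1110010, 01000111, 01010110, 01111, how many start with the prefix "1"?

Traverse to the node for "1", then collect every word in that subtree.
Words under "1": 1001, 100110001, 1010100100, 1011011110, 1110010
Count: 5

5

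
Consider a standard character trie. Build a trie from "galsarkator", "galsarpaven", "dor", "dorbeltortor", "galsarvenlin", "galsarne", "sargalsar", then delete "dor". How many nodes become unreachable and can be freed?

0

Walk "dor" from the leaf back toward the root, removing each node that no remaining word uses.
Every node on "dor" is still needed (e.g. by "dorbeltortor"), so nothing is freed.
Nodes removed: 0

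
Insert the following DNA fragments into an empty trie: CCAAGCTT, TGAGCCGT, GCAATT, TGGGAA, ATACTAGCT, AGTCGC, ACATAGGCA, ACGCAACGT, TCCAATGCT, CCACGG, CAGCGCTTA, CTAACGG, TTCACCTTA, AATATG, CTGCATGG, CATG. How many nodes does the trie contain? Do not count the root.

Count nodes per top-level branch (shared prefixes stored once):
  'A'-branch (AATATG, ACATAGGCA, ACGCAACGT, AGTCGC, ATACTAGCT): 34 nodes
  'C'-branch (CAGCGCTTA, CATG, CCAAGCTT, CCACGG, CTAACGG, CTGCATGG): 33 nodes
  'G'-branch (GCAATT): 6 nodes
  'T'-branch (TCCAATGCT, TGAGCCGT, TGGGAA, TTCACCTTA): 28 nodes
Sum: 101

101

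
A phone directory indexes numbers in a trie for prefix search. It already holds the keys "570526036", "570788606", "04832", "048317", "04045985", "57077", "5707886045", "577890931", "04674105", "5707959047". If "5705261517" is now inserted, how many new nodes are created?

The longest prefix of "5705261517" already in the trie is "570526" (length 6).
So 10 − 6 = 4 new nodes.

4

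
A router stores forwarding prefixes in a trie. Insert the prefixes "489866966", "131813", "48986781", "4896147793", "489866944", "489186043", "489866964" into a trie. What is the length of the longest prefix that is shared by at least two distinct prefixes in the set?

8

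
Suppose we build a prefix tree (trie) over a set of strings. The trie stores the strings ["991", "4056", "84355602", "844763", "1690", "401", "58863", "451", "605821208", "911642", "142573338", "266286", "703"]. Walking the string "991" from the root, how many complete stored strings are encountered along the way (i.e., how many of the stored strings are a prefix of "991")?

Check each prefix of "991" against the stored set — each match is an end-marker on the path.
Prefixes of the query that are stored words: "991"
Count: 1

1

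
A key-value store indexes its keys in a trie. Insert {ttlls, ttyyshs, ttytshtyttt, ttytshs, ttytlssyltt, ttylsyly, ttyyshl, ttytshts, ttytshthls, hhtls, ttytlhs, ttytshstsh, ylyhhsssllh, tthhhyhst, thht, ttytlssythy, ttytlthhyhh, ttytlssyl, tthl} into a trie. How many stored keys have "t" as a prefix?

17

Filter for entries beginning with "t":
Words under "t": thht, tthhhyhst, tthl, ttlls, ttylsyly, ttytlhs, ttytlssyl, ttytlssyltt, ttytlssythy, ttytlthhyhh, ttytshs, ttytshstsh, ttytshthls, ttytshts, ttytshtyttt, ttyyshl, ttyyshs
Count: 17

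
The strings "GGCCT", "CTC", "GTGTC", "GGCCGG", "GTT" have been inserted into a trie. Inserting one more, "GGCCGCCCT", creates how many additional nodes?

4

Walking "GGCCGCCCT" from the root, the first 5 characters ("GGCCG") follow existing edges; "C" is the first miss.
New nodes needed: |"GGCCGCCCT"| − 5 = 9 − 5 = 4.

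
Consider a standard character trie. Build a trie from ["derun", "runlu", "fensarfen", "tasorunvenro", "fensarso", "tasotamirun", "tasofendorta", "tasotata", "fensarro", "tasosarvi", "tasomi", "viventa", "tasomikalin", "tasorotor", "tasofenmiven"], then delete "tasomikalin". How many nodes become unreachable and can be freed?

Walk "tasomikalin" from the leaf back toward the root, removing each node that no remaining word uses.
The suffix "kalin" (5 nodes) is used only by "tasomikalin"; "tasomi" is itself a stored word, so pruning stops there.
Nodes removed: 5

5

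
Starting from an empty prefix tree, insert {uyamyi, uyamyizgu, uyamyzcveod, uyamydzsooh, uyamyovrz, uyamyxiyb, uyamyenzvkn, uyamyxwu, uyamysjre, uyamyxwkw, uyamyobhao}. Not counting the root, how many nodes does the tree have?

Insert word by word; a character creates a node only if that edge doesn't already exist:
  "uyamyi" → 6 new (u, y, a, m, y, i)
  "uyamyizgu" → prefix "uyamyi" already present; 3 new (z, g, u)
  "uyamyzcveod" → prefix "uyamy" already present; 6 new (z, c, v, e, o, d)
  "uyamydzsooh" → prefix "uyamy" already present; 6 new (d, z, s, o, o, h)
  "uyamyovrz" → prefix "uyamy" already present; 4 new (o, v, r, z)
  "uyamyxiyb" → prefix "uyamy" already present; 4 new (x, i, y, b)
  "uyamyenzvkn" → prefix "uyamy" already present; 6 new (e, n, z, v, k, n)
  "uyamyxwu" → prefix "uyamyx" already present; 2 new (w, u)
  "uyamysjre" → prefix "uyamy" already present; 4 new (s, j, r, e)
  "uyamyxwkw" → prefix "uyamyxw" already present; 2 new (k, w)
  "uyamyobhao" → prefix "uyamyo" already present; 4 new (b, h, a, o)
Total nodes = 6 + 3 + 6 + 6 + 4 + 4 + 6 + 2 + 4 + 2 + 4 = 47

47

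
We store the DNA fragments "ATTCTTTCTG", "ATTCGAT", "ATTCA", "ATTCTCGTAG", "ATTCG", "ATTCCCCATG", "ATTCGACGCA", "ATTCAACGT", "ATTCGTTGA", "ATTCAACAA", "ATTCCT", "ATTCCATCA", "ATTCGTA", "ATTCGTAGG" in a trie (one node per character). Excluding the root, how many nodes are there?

47

Trace insertions, counting only characters that open a new branch:
  "ATTCTTTCTG" → 10 new (A, T, T, C, T, T, T, C, T, G)
  "ATTCGAT" → prefix "ATTC" already present; 3 new (G, A, T)
  "ATTCA" → prefix "ATTC" already present; 1 new (A)
  "ATTCTCGTAG" → prefix "ATTCT" already present; 5 new (C, G, T, A, G)
  "ATTCG" → prefix "ATTCG" already present; 0 new (none)
  "ATTCCCCATG" → prefix "ATTC" already present; 6 new (C, C, C, A, T, G)
  "ATTCGACGCA" → prefix "ATTCGA" already present; 4 new (C, G, C, A)
  "ATTCAACGT" → prefix "ATTCA" already present; 4 new (A, C, G, T)
  "ATTCGTTGA" → prefix "ATTCG" already present; 4 new (T, T, G, A)
  "ATTCAACAA" → prefix "ATTCAAC" already present; 2 new (A, A)
  "ATTCCT" → prefix "ATTCC" already present; 1 new (T)
  "ATTCCATCA" → prefix "ATTCC" already present; 4 new (A, T, C, A)
  "ATTCGTA" → prefix "ATTCGT" already present; 1 new (A)
  "ATTCGTAGG" → prefix "ATTCGTA" already present; 2 new (G, G)
Total nodes = 10 + 3 + 1 + 5 + 0 + 6 + 4 + 4 + 4 + 2 + 1 + 4 + 1 + 2 = 47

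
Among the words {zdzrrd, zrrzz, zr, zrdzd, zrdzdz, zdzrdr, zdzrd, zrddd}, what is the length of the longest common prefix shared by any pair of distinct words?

5

Equivalently: take the maximum, over all pairs, of their longest common prefix length.
e.g. "zdzrd" and "zdzrdr" share the prefix "zdzrd" of length 5; no pair shares a longer one.
Longest shared-prefix length: 5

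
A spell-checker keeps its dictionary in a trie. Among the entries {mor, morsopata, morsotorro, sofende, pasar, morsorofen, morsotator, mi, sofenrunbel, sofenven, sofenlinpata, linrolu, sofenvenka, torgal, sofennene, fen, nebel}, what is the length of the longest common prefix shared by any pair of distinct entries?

8

Equivalently: take the maximum, over all pairs, of their longest common prefix length.
e.g. "sofenven" and "sofenvenka" share the prefix "sofenven" of length 8; no pair shares a longer one.
Longest shared-prefix length: 8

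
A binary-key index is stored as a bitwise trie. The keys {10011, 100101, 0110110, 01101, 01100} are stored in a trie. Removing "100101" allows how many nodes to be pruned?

2

After clearing the end-marker at "100101", prune upward until reaching a node still needed by another word.
The suffix "01" (2 nodes) is used only by "100101"; the node for "1001" still has the child "1", so pruning stops there.
Nodes removed: 2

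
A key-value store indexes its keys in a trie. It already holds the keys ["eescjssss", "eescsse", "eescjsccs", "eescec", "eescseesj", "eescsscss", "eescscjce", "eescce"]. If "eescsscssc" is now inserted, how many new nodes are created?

"eescsscss" is already a path in the trie; the remaining "c" must be added.
So 10 − 9 = 1 new nodes.

1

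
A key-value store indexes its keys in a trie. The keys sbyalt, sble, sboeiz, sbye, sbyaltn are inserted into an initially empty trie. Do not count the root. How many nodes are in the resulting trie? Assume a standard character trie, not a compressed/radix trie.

14

Trie structure (* marks end of a word):
(root)
└─ s
   └─ b
      ├─ l
      │  └─ e *
      ├─ o
      │  └─ e
      │     └─ i
      │        └─ z *
      └─ y
         ├─ a
         │  └─ l
         │     └─ t *
         │        └─ n *
         └─ e *
Counting every labelled node above: 14.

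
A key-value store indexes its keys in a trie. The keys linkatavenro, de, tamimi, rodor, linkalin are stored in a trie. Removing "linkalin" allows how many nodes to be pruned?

3

After clearing the end-marker at "linkalin", prune upward until reaching a node still needed by another word.
The suffix "lin" (3 nodes) is used only by "linkalin"; the node for "linka" still has the child "t", so pruning stops there.
Nodes removed: 3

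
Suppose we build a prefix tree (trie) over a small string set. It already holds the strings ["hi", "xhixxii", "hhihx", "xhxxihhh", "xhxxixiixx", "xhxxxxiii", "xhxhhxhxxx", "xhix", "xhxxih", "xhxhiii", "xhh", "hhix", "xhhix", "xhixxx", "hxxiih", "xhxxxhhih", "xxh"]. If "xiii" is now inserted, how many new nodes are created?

Walking "xiii" from the root, the first 1 characters ("x") follow existing edges; "i" is the first miss.
Each of the 3 remaining characters creates one node.

3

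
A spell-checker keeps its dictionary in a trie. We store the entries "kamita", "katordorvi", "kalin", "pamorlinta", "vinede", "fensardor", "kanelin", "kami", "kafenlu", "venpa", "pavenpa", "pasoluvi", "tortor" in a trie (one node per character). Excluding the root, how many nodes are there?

For each word, the new-node count is its length minus the longest prefix already in the trie:
  "kamita" → 6 new (k, a, m, i, t, a)
  "katordorvi" → prefix "ka" already present; 8 new (t, o, r, d, o, r, v, i)
  "kalin" → prefix "ka" already present; 3 new (l, i, n)
  "pamorlinta" → 10 new (p, a, m, o, r, l, i, n, t, a)
  "vinede" → 6 new (v, i, n, e, d, e)
  "fensardor" → 9 new (f, e, n, s, a, r, d, o, r)
  "kanelin" → prefix "ka" already present; 5 new (n, e, l, i, n)
  "kami" → prefix "kami" already present; 0 new (none)
  "kafenlu" → prefix "ka" already present; 5 new (f, e, n, l, u)
  "venpa" → prefix "v" already present; 4 new (e, n, p, a)
  "pavenpa" → prefix "pa" already present; 5 new (v, e, n, p, a)
  "pasoluvi" → prefix "pa" already present; 6 new (s, o, l, u, v, i)
  "tortor" → 6 new (t, o, r, t, o, r)
Total nodes = 6 + 8 + 3 + 10 + 6 + 9 + 5 + 0 + 5 + 4 + 5 + 6 + 6 = 73

73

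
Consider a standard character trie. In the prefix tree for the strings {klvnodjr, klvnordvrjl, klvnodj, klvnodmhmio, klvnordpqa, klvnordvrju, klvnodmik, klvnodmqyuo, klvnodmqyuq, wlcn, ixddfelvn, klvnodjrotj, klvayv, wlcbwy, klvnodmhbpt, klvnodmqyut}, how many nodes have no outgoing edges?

14

A leaf is a node with no children — equivalently, the end of a word that is not a proper prefix of any other stored word.
Those words: "ixddfelvn", "klvayv", "klvnodjrotj", "klvnodmhbpt", "klvnodmhmio", "klvnodmik", "klvnodmqyuo", "klvnodmqyuq", "klvnodmqyut", "klvnordpqa", "klvnordvrjl", "klvnordvrju", "wlcbwy", "wlcn"
Leaf count: 14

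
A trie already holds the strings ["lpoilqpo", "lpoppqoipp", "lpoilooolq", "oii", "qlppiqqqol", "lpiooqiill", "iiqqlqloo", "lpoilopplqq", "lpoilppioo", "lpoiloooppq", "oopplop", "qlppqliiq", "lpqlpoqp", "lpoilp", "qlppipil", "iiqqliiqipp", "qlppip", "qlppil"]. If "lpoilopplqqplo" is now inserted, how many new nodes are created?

Walking "lpoilopplqqplo" from the root, the first 11 characters ("lpoilopplqq") follow existing edges; "p" is the first miss.
So 14 − 11 = 3 new nodes.

3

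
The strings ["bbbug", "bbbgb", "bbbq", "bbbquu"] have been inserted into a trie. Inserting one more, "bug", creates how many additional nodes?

2

The longest prefix of "bug" already in the trie is "b" (length 1).
Each of the 2 remaining characters creates one node.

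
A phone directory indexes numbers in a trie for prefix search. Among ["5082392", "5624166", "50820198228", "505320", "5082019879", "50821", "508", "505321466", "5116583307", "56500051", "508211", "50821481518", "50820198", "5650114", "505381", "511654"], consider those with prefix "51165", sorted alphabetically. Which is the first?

511654

DFS of the "51165" subtree visits, in order: "511654", "5116583307"
The 1st is 511654.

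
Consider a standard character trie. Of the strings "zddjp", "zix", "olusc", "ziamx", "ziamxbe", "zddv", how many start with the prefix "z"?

Filter for entries beginning with "z":
Words under "z": zddjp, zddv, ziamx, ziamxbe, zix
Count: 5

5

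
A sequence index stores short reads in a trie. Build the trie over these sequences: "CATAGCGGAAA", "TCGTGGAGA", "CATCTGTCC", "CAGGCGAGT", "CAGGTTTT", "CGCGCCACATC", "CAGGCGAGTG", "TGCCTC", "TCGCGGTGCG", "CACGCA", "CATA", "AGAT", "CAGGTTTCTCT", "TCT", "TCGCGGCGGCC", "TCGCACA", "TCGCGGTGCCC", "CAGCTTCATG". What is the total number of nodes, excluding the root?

Trace insertions, counting only characters that open a new branch:
  "CATAGCGGAAA" → 11 new (C, A, T, A, G, C, G, G, A, A, A)
  "TCGTGGAGA" → 9 new (T, C, G, T, G, G, A, G, A)
  "CATCTGTCC" → prefix "CAT" already present; 6 new (C, T, G, T, C, C)
  "CAGGCGAGT" → prefix "CA" already present; 7 new (G, G, C, G, A, G, T)
  "CAGGTTTT" → prefix "CAGG" already present; 4 new (T, T, T, T)
  "CGCGCCACATC" → prefix "C" already present; 10 new (G, C, G, C, C, A, C, A, T, C)
  "CAGGCGAGTG" → prefix "CAGGCGAGT" already present; 1 new (G)
  "TGCCTC" → prefix "T" already present; 5 new (G, C, C, T, C)
  "TCGCGGTGCG" → prefix "TCG" already present; 7 new (C, G, G, T, G, C, G)
  "CACGCA" → prefix "CA" already present; 4 new (C, G, C, A)
  "CATA" → prefix "CATA" already present; 0 new (none)
  "AGAT" → 4 new (A, G, A, T)
  "CAGGTTTCTCT" → prefix "CAGGTTT" already present; 4 new (C, T, C, T)
  "TCT" → prefix "TC" already present; 1 new (T)
  "TCGCGGCGGCC" → prefix "TCGCGG" already present; 5 new (C, G, G, C, C)
  "TCGCACA" → prefix "TCGC" already present; 3 new (A, C, A)
  "TCGCGGTGCCC" → prefix "TCGCGGTGC" already present; 2 new (C, C)
  "CAGCTTCATG" → prefix "CAG" already present; 7 new (C, T, T, C, A, T, G)
Total nodes = 11 + 9 + 6 + 7 + 4 + 10 + 1 + 5 + 7 + 4 + 0 + 4 + 4 + 1 + 5 + 3 + 2 + 7 = 90

90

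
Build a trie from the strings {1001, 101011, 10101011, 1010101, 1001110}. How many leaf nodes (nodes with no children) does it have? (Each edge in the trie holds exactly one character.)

3

Leaves are exactly the stored words that no other stored word extends.
Those words: "1001110", "10101011", "101011"
Leaf count: 3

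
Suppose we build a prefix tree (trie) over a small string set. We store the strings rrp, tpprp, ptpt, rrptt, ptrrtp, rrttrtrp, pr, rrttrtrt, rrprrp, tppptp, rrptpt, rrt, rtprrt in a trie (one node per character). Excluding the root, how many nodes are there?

Insert word by word; a character creates a node only if that edge doesn't already exist:
  "rrp" → 3 new (r, r, p)
  "tpprp" → 5 new (t, p, p, r, p)
  "ptpt" → 4 new (p, t, p, t)
  "rrptt" → prefix "rrp" already present; 2 new (t, t)
  "ptrrtp" → prefix "pt" already present; 4 new (r, r, t, p)
  "rrttrtrp" → prefix "rr" already present; 6 new (t, t, r, t, r, p)
  "pr" → prefix "p" already present; 1 new (r)
  "rrttrtrt" → prefix "rrttrtr" already present; 1 new (t)
  "rrprrp" → prefix "rrp" already present; 3 new (r, r, p)
  "tppptp" → prefix "tpp" already present; 3 new (p, t, p)
  "rrptpt" → prefix "rrpt" already present; 2 new (p, t)
  "rrt" → prefix "rrt" already present; 0 new (none)
  "rtprrt" → prefix "r" already present; 5 new (t, p, r, r, t)
Total nodes = 3 + 5 + 4 + 2 + 4 + 6 + 1 + 1 + 3 + 3 + 2 + 0 + 5 = 39

39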